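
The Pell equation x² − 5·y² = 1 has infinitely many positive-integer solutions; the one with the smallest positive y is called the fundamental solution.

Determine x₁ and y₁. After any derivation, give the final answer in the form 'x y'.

9 4

d=5: √d = [2; 4] (ℓ=1, odd), read p_1/q_1
step 0: (2, 1)  from 2·(1,0) + (0,1)
step 1: (9, 4)  from 4·(2,1) + (1,0)
→ (9, 4).  Check: 9²=81, 5·4²=80, difference 1.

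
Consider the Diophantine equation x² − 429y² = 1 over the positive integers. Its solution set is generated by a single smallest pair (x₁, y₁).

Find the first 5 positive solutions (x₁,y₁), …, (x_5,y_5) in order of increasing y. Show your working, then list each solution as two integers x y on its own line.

1524095 73584
4645731138049 224298012960
14161071197688057215 683702960124468816
43165635614076113391052801 2084056526021580302230080
131577058822456507006275549422975 6352600262053037158494583086384

√429 → a₀=20, period (1,2,2,9,1,12,1,9,2,2,1,40); ℓ=12 even so k=11
step 0: (20, 1)  from 20·(1,0) + (0,1)
step 1: (21, 1)  from 1·(20,1) + (1,0)
step 2: (62, 3)  from 2·(21,1) + (20,1)
…
step 9: (438459, 21169)  from 2·(208718,10077) + (21023,1015)
step 10: (1085636, 52415)  from 2·(438459,21169) + (208718,10077)
step 11: (1524095, 73584)  from 1·(1085636,52415) + (438459,21169)
fundamental: x₁=1524095, y₁=73584  (since 2322865569025 − 429·5414605056 = 1)
n=2: (1524095,73584)∘(1524095,73584) = (1524095·1524095+429·73584·73584, 1524095·73584+73584·1524095) = (4645731138049,224298012960)
n=3: (4645731138049,224298012960)∘(1524095,73584) = (1524095·4645731138049+429·73584·224298012960, 1524095·224298012960+73584·4645731138049) = (14161071197688057215,683702960124468816)
n=4: (14161071197688057215,683702960124468816)∘(1524095,73584) = (1524095·14161071197688057215+429·73584·683702960124468816, 1524095·683702960124468816+73584·14161071197688057215) = (43165635614076113391052801,2084056526021580302230080)
n=5: (43165635614076113391052801,2084056526021580302230080)∘(1524095,73584) = (1524095·43165635614076113391052801+429·73584·2084056526021580302230080, 1524095·2084056526021580302230080+73584·43165635614076113391052801) = (131577058822456507006275549422975,6352600262053037158494583086384)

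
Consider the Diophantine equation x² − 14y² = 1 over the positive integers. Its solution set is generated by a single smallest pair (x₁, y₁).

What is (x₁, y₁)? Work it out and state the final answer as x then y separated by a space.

d=14: √d = [3; 1,2,1,6] (ℓ=4, even), read p_3/q_3
a_0=3:  p_0=3·1+0=3,  q_0=3·0+1=1
a_1=1:  p_1=1·3+1=4,  q_1=1·1+0=1
a_2=2:  p_2=2·4+3=11,  q_2=2·1+1=3
a_3=1:  p_3=1·11+4=15,  q_3=1·3+1=4
(x₁, y₁) = (15, 4);  15² − 14·4² = 1 ✓

15 4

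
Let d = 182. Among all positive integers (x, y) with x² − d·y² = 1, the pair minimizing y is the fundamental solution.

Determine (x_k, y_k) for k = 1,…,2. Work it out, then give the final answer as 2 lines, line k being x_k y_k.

d=182: √d = [13; 2,26] (ℓ=2, even), read p_1/q_1
k=0  a_k=13  p_k/q_k = 13/1
k=1  a_k=2  p_k/q_k = 27/2
fundamental: x₁=27, y₁=2  (since 729 − 182·4 = 1)
(x_2, y_2) = (27·27 + 182·2·2, 27·2 + 2·27) = (1457, 108)

27 2
1457 108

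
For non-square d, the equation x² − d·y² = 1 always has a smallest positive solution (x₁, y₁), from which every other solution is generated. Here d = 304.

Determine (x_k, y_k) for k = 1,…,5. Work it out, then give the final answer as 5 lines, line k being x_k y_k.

57799 3315
6681448801 383207370
772362118440199 44298005553945
89283516160768675201 5120760845641726740
10320995900380175197444999 591949712190194322136575

[17; 2,3,2,1,1,1,1,1,2,3,2,34] for √304; ℓ=12 ⇒ convergent index 11
step 0: (17, 1)  from 17·(1,0) + (0,1)
step 1: (35, 2)  from 2·(17,1) + (1,0)
step 2: (122, 7)  from 3·(35,2) + (17,1)
…
step 7: (1761, 101)  from 1·(1081,62) + (680,39)
…
step 9: (7445, 427)  from 2·(2842,163) + (1761,101)
step 10: (25177, 1444)  from 3·(7445,427) + (2842,163)
step 11: (57799, 3315)  from 2·(25177,1444) + (7445,427)
(x₁, y₁) = (57799, 3315);  57799² − 304·3315² = 1 ✓
(57799+3315√304)^2 = 6681448801 + 383207370√304
(57799+3315√304)^3 = 772362118440199 + 44298005553945√304
(57799+3315√304)^4 = 89283516160768675201 + 5120760845641726740√304
(57799+3315√304)^5 = 10320995900380175197444999 + 591949712190194322136575√304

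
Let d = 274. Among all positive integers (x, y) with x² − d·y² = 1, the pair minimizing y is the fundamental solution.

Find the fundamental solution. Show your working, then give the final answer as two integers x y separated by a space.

√274 → a₀=16, period (1,1,4,4,1,1,32); ℓ=7 odd so k=13
step 0: (16, 1)  from 16·(1,0) + (0,1)
step 1: (17, 1)  from 1·(16,1) + (1,0)
step 2: (33, 2)  from 1·(17,1) + (16,1)
step 3: (149, 9)  from 4·(33,2) + (17,1)
step 4: (629, 38)  from 4·(149,9) + (33,2)
step 5: (778, 47)  from 1·(629,38) + (149,9)
step 6: (1407, 85)  from 1·(778,47) + (629,38)
…
step 8: (47209, 2852)  from 1·(45802,2767) + (1407,85)
step 9: (93011, 5619)  from 1·(47209,2852) + (45802,2767)
…
step 11: (1770023, 106931)  from 4·(419253,25328) + (93011,5619)
step 12: (2189276, 132259)  from 1·(1770023,106931) + (419253,25328)
step 13: (3959299, 239190)  from 1·(2189276,132259) + (1770023,106931)
→ (3959299, 239190).  Check: 3959299²=15676048571401, 274·239190²=15676048571400, difference 1.

3959299 239190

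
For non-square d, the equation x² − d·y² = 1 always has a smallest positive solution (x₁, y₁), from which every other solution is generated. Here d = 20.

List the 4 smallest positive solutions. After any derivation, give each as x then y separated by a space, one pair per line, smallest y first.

9 2
161 36
2889 646
51841 11592

√20 = [4; 2,8, …], period ℓ=2 (even) → k=1
step 0: (4, 1)  from 4·(1,0) + (0,1)
step 1: (9, 2)  from 2·(4,1) + (1,0)
fundamental: x₁=9, y₁=2  (since 81 − 20·4 = 1)
(9+2√20)^2 = 161 + 36√20
(9+2√20)^3 = 2889 + 646√20
(9+2√20)^4 = 51841 + 11592√20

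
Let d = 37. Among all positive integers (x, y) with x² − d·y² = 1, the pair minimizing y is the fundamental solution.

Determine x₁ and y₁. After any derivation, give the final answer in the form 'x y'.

[6; 12] for √37; ℓ=1 ⇒ convergent index 1
k=0  a_k=6  p_k/q_k = 6/1
k=1  a_k=12  p_k/q_k = 73/12
fundamental: x₁=73, y₁=12  (since 5329 − 37·144 = 1)

73 12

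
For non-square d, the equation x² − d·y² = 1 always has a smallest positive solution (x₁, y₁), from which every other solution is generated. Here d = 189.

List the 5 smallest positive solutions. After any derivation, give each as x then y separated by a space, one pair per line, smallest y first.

d=189: √d = [13; 1,2,1,26] (ℓ=4, even), read p_3/q_3
i=0: a=13 ⇒ p=13, q=1
…
i=2: a=2 ⇒ p=41, q=3
i=3: a=1 ⇒ p=55, q=4
→ (55, 4).  Check: 55²=3025, 189·4²=3024, difference 1.
k=2:  x_2 = 55·55+189·4·4 = 6049,  y_2 = 55·4+4·55 = 440
k=3:  x_3 = 55·6049+189·4·440 = 665335,  y_3 = 55·440+4·6049 = 48396
k=4:  x_4 = 55·665335+189·4·48396 = 73180801,  y_4 = 55·48396+4·665335 = 5323120
k=5:  x_5 = 55·73180801+189·4·5323120 = 8049222775,  y_5 = 55·5323120+4·73180801 = 585494804

55 4
6049 440
665335 48396
73180801 5323120
8049222775 585494804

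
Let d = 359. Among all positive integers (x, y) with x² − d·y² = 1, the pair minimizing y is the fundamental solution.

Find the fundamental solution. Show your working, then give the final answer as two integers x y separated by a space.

360 19

√359 = [18; 1,17,1,36, …], period ℓ=4 (even) → k=3
a_0=18:  p_0=18·1+0=18,  q_0=18·0+1=1
…
a_2=17:  p_2=17·19+18=341,  q_2=17·1+1=18
a_3=1:  p_3=1·341+19=360,  q_3=1·18+1=19
fundamental: x₁=360, y₁=19  (since 129600 − 359·361 = 1)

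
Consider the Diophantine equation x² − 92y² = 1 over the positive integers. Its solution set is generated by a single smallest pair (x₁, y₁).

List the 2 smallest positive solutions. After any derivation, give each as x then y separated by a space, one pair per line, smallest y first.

1151 120
2649601 276240

√92 → a₀=9, period (1,1,2,4,2,1,1,18); ℓ=8 even so k=7
i=0: a=9 ⇒ p=9, q=1
i=1: a=1 ⇒ p=10, q=1
i=2: a=1 ⇒ p=19, q=2
…
i=5: a=2 ⇒ p=470, q=49
i=6: a=1 ⇒ p=681, q=71
i=7: a=1 ⇒ p=1151, q=120
→ (1151, 120).  Check: 1151²=1324801, 92·120²=1324800, difference 1.
k=2:  x_2 = 1151·1151+92·120·120 = 2649601,  y_2 = 1151·120+120·1151 = 276240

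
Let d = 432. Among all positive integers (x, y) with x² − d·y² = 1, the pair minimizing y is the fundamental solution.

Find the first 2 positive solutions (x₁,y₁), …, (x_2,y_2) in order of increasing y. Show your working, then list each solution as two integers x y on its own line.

√432 = [20; 1,3,1,1,1,3,1,40, …], period ℓ=8 (even) → k=7
k=0  a_k=20  p_k/q_k = 20/1
…
k=3  a_k=1  p_k/q_k = 104/5
k=4  a_k=1  p_k/q_k = 187/9
…
k=6  a_k=3  p_k/q_k = 1060/51
k=7  a_k=1  p_k/q_k = 1351/65
→ (1351, 65).  Check: 1351²=1825201, 432·65²=1825200, difference 1.
k=2:  x_2 = 1351·1351+432·65·65 = 3650401,  y_2 = 1351·65+65·1351 = 175630

1351 65
3650401 175630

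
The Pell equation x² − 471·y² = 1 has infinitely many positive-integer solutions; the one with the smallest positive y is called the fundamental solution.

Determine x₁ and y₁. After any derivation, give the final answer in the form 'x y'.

[21; 1,2,2,1,3,…,2,1,42] for √471; ℓ=14 ⇒ convergent index 13
i=0: a=21 ⇒ p=21, q=1
…
i=2: a=2 ⇒ p=65, q=3
i=3: a=2 ⇒ p=152, q=7
i=4: a=1 ⇒ p=217, q=10
i=5: a=3 ⇒ p=803, q=37
i=6: a=4 ⇒ p=3429, q=158
…
i=8: a=4 ⇒ p=198665, q=9154
i=9: a=3 ⇒ p=644804, q=29711
…
i=11: a=2 ⇒ p=2331742, q=107441
i=12: a=2 ⇒ p=5506953, q=253747
i=13: a=1 ⇒ p=7838695, q=361188
(x₁, y₁) = (7838695, 361188);  7838695² − 471·361188² = 1 ✓

7838695 361188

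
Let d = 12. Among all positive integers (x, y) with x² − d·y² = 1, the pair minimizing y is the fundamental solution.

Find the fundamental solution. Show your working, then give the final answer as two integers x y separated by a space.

7 2

d=12: √d = [3; 2,6] (ℓ=2, even), read p_1/q_1
k=0  a_k=3  p_k/q_k = 3/1
k=1  a_k=2  p_k/q_k = 7/2
→ (7, 2).  Check: 7²=49, 12·2²=48, difference 1.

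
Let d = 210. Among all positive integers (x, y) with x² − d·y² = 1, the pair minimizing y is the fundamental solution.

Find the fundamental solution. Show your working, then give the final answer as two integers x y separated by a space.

29 2

[14; 2,28] for √210; ℓ=2 ⇒ convergent index 1
k=0  a_k=14  p_k/q_k = 14/1
k=1  a_k=2  p_k/q_k = 29/2
(x₁, y₁) = (29, 2);  29² − 210·2² = 1 ✓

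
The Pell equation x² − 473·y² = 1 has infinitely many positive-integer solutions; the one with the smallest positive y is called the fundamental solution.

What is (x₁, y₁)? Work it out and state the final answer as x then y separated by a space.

87 4

d=473: √d = [21; 1,2,1,42] (ℓ=4, even), read p_3/q_3
i=0: a=21 ⇒ p=21, q=1
…
i=2: a=2 ⇒ p=65, q=3
i=3: a=1 ⇒ p=87, q=4
fundamental: x₁=87, y₁=4  (since 7569 − 473·16 = 1)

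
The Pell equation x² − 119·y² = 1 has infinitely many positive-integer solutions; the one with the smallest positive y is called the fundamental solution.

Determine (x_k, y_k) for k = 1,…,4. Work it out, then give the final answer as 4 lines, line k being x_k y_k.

120 11
28799 2640
6911640 633589
1658764801 152058720

√119 = [10; 1,9,1,20, …], period ℓ=4 (even) → k=3
i=0: a=10 ⇒ p=10, q=1
i=1: a=1 ⇒ p=11, q=1
i=2: a=9 ⇒ p=109, q=10
i=3: a=1 ⇒ p=120, q=11
fundamental: x₁=120, y₁=11  (since 14400 − 119·121 = 1)
k=2:  x_2 = 120·120+119·11·11 = 28799,  y_2 = 120·11+11·120 = 2640
k=3:  x_3 = 120·28799+119·11·2640 = 6911640,  y_3 = 120·2640+11·28799 = 633589
k=4:  x_4 = 120·6911640+119·11·633589 = 1658764801,  y_4 = 120·633589+11·6911640 = 152058720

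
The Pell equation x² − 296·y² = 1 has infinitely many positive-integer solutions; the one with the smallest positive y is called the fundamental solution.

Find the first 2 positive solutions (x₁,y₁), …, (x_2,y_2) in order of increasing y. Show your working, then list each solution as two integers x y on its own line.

3699 215
27365201 1590570

[17; 4,1,7,1,4,34] for √296; ℓ=6 ⇒ convergent index 5
i=0: a=17 ⇒ p=17, q=1
i=1: a=4 ⇒ p=69, q=4
i=2: a=1 ⇒ p=86, q=5
…
i=4: a=1 ⇒ p=757, q=44
i=5: a=4 ⇒ p=3699, q=215
→ (3699, 215).  Check: 3699²=13682601, 296·215²=13682600, difference 1.
(3699+215√296)^2 = 27365201 + 1590570√296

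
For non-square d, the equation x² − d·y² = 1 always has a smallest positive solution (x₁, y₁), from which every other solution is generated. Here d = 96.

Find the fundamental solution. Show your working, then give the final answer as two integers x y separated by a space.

49 5

d=96: √d = [9; 1,3,1,18] (ℓ=4, even), read p_3/q_3
k=0  a_k=9  p_k/q_k = 9/1
…
k=2  a_k=3  p_k/q_k = 39/4
k=3  a_k=1  p_k/q_k = 49/5
(x₁, y₁) = (49, 5);  49² − 96·5² = 1 ✓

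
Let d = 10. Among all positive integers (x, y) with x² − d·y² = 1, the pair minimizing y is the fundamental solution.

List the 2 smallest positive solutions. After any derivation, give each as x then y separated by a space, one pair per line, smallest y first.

[3; 6] for √10; ℓ=1 ⇒ convergent index 1
a_0=3:  p_0=3·1+0=3,  q_0=3·0+1=1
a_1=6:  p_1=6·3+1=19,  q_1=6·1+0=6
fundamental: x₁=19, y₁=6  (since 361 − 10·36 = 1)
n=2: (19,6)∘(19,6) = (19·19+10·6·6, 19·6+6·19) = (721,228)

19 6
721 228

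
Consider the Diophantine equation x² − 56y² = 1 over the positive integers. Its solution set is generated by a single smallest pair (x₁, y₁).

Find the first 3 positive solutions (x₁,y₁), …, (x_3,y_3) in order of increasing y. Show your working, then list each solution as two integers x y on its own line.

[7; 2,14] for √56; ℓ=2 ⇒ convergent index 1
k=0  a_k=7  p_k/q_k = 7/1
k=1  a_k=2  p_k/q_k = 15/2
(x₁, y₁) = (15, 2);  15² − 56·2² = 1 ✓
k=2:  x_2 = 15·15+56·2·2 = 449,  y_2 = 15·2+2·15 = 60
k=3:  x_3 = 15·449+56·2·60 = 13455,  y_3 = 15·60+2·449 = 1798

15 2
449 60
13455 1798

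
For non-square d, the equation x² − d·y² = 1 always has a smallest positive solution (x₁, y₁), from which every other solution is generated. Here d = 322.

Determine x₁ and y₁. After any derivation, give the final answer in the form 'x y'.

[17; 1,16,1,34] for √322; ℓ=4 ⇒ convergent index 3
i=0: a=17 ⇒ p=17, q=1
i=1: a=1 ⇒ p=18, q=1
i=2: a=16 ⇒ p=305, q=17
i=3: a=1 ⇒ p=323, q=18
(x₁, y₁) = (323, 18);  323² − 322·18² = 1 ✓

323 18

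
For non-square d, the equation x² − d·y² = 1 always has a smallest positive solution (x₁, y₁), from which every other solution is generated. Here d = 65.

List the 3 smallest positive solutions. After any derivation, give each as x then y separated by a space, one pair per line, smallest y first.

√65 = [8; 16, …], period ℓ=1 (odd) → k=1
i=0: a=8 ⇒ p=8, q=1
i=1: a=16 ⇒ p=129, q=16
fundamental: x₁=129, y₁=16  (since 16641 − 65·256 = 1)
n=2: (129,16)∘(129,16) = (129·129+65·16·16, 129·16+16·129) = (33281,4128)
n=3: (33281,4128)∘(129,16) = (129·33281+65·16·4128, 129·4128+16·33281) = (8586369,1065008)

129 16
33281 4128
8586369 1065008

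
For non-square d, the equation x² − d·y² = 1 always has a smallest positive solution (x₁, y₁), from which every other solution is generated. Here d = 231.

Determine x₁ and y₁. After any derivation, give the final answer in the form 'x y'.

76 5

[15; 5,30] for √231; ℓ=2 ⇒ convergent index 1
k=0  a_k=15  p_k/q_k = 15/1
k=1  a_k=5  p_k/q_k = 76/5
→ (76, 5).  Check: 76²=5776, 231·5²=5775, difference 1.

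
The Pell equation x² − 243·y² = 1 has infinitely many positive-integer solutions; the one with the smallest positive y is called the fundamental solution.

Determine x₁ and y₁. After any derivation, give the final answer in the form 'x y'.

70226 4505

[15; 1,1,2,3,15,3,2,1,1,30] for √243; ℓ=10 ⇒ convergent index 9
k=0  a_k=15  p_k/q_k = 15/1
…
k=3  a_k=2  p_k/q_k = 78/5
k=4  a_k=3  p_k/q_k = 265/17
k=5  a_k=15  p_k/q_k = 4053/260
k=6  a_k=3  p_k/q_k = 12424/797
k=7  a_k=2  p_k/q_k = 28901/1854
k=8  a_k=1  p_k/q_k = 41325/2651
k=9  a_k=1  p_k/q_k = 70226/4505
→ (70226, 4505).  Check: 70226²=4931691076, 243·4505²=4931691075, difference 1.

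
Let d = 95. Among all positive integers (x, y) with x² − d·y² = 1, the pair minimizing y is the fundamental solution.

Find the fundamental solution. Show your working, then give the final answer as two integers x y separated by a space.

√95 = [9; 1,2,1,18, …], period ℓ=4 (even) → k=3
a_0=9:  p_0=9·1+0=9,  q_0=9·0+1=1
a_1=1:  p_1=1·9+1=10,  q_1=1·1+0=1
a_2=2:  p_2=2·10+9=29,  q_2=2·1+1=3
a_3=1:  p_3=1·29+10=39,  q_3=1·3+1=4
→ (39, 4).  Check: 39²=1521, 95·4²=1520, difference 1.

39 4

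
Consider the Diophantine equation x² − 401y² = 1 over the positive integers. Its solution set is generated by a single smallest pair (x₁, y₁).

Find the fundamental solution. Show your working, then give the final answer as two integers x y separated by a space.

801 40

√401 → a₀=20, period (40); ℓ=1 odd so k=1
k=0  a_k=20  p_k/q_k = 20/1
k=1  a_k=40  p_k/q_k = 801/40
fundamental: x₁=801, y₁=40  (since 641601 − 401·1600 = 1)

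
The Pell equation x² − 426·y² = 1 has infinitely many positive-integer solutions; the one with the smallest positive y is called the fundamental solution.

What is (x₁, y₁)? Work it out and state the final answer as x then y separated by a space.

d=426: √d = [20; 1,1,1,3,2,6,2,3,1,1,1,40] (ℓ=12, even), read p_11/q_11
step 0: (20, 1)  from 20·(1,0) + (0,1)
step 1: (21, 1)  from 1·(20,1) + (1,0)
step 2: (41, 2)  from 1·(21,1) + (20,1)
step 3: (62, 3)  from 1·(41,2) + (21,1)
step 4: (227, 11)  from 3·(62,3) + (41,2)
step 5: (516, 25)  from 2·(227,11) + (62,3)
…
step 7: (7162, 347)  from 2·(3323,161) + (516,25)
step 8: (24809, 1202)  from 3·(7162,347) + (3323,161)
step 9: (31971, 1549)  from 1·(24809,1202) + (7162,347)
step 10: (56780, 2751)  from 1·(31971,1549) + (24809,1202)
step 11: (88751, 4300)  from 1·(56780,2751) + (31971,1549)
fundamental: x₁=88751, y₁=4300  (since 7876740001 − 426·18490000 = 1)

88751 4300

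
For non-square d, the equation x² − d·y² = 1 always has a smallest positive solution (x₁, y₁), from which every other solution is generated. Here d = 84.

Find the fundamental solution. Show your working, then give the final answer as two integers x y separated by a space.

d=84: √d = [9; 6,18] (ℓ=2, even), read p_1/q_1
i=0: a=9 ⇒ p=9, q=1
i=1: a=6 ⇒ p=55, q=6
(x₁, y₁) = (55, 6);  55² − 84·6² = 1 ✓

55 6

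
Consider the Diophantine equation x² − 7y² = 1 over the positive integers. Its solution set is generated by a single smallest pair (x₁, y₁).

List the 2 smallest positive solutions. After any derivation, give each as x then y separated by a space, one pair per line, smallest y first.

8 3
127 48

√7 = [2; 1,1,1,4, …], period ℓ=4 (even) → k=3
i=0: a=2 ⇒ p=2, q=1
i=1: a=1 ⇒ p=3, q=1
i=2: a=1 ⇒ p=5, q=2
i=3: a=1 ⇒ p=8, q=3
fundamental: x₁=8, y₁=3  (since 64 − 7·9 = 1)
n=2: (8,3)∘(8,3) = (8·8+7·3·3, 8·3+3·8) = (127,48)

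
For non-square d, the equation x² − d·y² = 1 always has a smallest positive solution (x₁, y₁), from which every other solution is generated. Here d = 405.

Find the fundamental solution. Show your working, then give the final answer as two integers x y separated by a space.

√405 = [20; 8,40, …], period ℓ=2 (even) → k=1
i=0: a=20 ⇒ p=20, q=1
i=1: a=8 ⇒ p=161, q=8
→ (161, 8).  Check: 161²=25921, 405·8²=25920, difference 1.

161 8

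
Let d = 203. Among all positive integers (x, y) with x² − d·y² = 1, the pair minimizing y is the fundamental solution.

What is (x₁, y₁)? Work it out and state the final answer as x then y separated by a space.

57 4

√203 → a₀=14, period (4,28); ℓ=2 even so k=1
a_0=14:  p_0=14·1+0=14,  q_0=14·0+1=1
a_1=4:  p_1=4·14+1=57,  q_1=4·1+0=4
(x₁, y₁) = (57, 4);  57² − 203·4² = 1 ✓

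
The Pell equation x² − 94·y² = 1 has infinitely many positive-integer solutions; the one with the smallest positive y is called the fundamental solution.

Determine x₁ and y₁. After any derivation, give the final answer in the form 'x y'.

√94 = [9; 1,2,3,1,1,…,2,1,18, …], period ℓ=16 (even) → k=15
i=0: a=9 ⇒ p=9, q=1
…
i=2: a=2 ⇒ p=29, q=3
i=3: a=3 ⇒ p=97, q=10
i=4: a=1 ⇒ p=126, q=13
i=5: a=1 ⇒ p=223, q=23
i=6: a=5 ⇒ p=1241, q=128
i=7: a=1 ⇒ p=1464, q=151
…
i=9: a=1 ⇒ p=14417, q=1487
i=10: a=5 ⇒ p=85038, q=8771
i=11: a=1 ⇒ p=99455, q=10258
…
i=14: a=2 ⇒ p=1490361, q=153719
i=15: a=1 ⇒ p=2143295, q=221064
(x₁, y₁) = (2143295, 221064);  2143295² − 94·221064² = 1 ✓

2143295 221064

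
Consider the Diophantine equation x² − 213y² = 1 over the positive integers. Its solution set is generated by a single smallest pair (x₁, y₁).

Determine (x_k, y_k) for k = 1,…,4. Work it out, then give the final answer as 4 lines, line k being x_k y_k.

194399 13320
75581942401 5178789360
29386108041429599 2013502945575960
11425260034216163289601 782845918228863306720

d=213: √d = [14; 1,1,2,6,1,8,1,6,2,1,1,28] (ℓ=12, even), read p_11/q_11
k=0  a_k=14  p_k/q_k = 14/1
k=1  a_k=1  p_k/q_k = 15/1
k=2  a_k=1  p_k/q_k = 29/2
k=3  a_k=2  p_k/q_k = 73/5
k=4  a_k=6  p_k/q_k = 467/32
k=5  a_k=1  p_k/q_k = 540/37
k=6  a_k=8  p_k/q_k = 4787/328
k=7  a_k=1  p_k/q_k = 5327/365
k=8  a_k=6  p_k/q_k = 36749/2518
…
k=10  a_k=1  p_k/q_k = 115574/7919
k=11  a_k=1  p_k/q_k = 194399/13320
→ (194399, 13320).  Check: 194399²=37790971201, 213·13320²=37790971200, difference 1.
n=2: (194399,13320)∘(194399,13320) = (194399·194399+213·13320·13320, 194399·13320+13320·194399) = (75581942401,5178789360)
n=3: (75581942401,5178789360)∘(194399,13320) = (194399·75581942401+213·13320·5178789360, 194399·5178789360+13320·75581942401) = (29386108041429599,2013502945575960)
n=4: (29386108041429599,2013502945575960)∘(194399,13320) = (194399·29386108041429599+213·13320·2013502945575960, 194399·2013502945575960+13320·29386108041429599) = (11425260034216163289601,782845918228863306720)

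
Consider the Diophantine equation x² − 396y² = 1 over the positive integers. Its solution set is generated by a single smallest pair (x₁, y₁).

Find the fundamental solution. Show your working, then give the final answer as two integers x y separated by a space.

√396 → a₀=19, period (1,8,1,38); ℓ=4 even so k=3
step 0: (19, 1)  from 19·(1,0) + (0,1)
step 1: (20, 1)  from 1·(19,1) + (1,0)
step 2: (179, 9)  from 8·(20,1) + (19,1)
step 3: (199, 10)  from 1·(179,9) + (20,1)
fundamental: x₁=199, y₁=10  (since 39601 − 396·100 = 1)

199 10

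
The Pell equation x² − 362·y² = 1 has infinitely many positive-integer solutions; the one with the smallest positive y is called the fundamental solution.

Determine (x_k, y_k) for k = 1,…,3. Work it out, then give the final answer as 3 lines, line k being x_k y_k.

√362 → a₀=19, period (38); ℓ=1 odd so k=1
a_0=19:  p_0=19·1+0=19,  q_0=19·0+1=1
a_1=38:  p_1=38·19+1=723,  q_1=38·1+0=38
fundamental: x₁=723, y₁=38  (since 522729 − 362·1444 = 1)
(723+38√362)^2 = 1045457 + 54948√362
(723+38√362)^3 = 1511730099 + 79454770√362

723 38
1045457 54948
1511730099 79454770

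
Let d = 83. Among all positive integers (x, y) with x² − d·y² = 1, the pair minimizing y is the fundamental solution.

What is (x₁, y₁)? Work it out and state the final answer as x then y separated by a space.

d=83: √d = [9; 9,18] (ℓ=2, even), read p_1/q_1
i=0: a=9 ⇒ p=9, q=1
i=1: a=9 ⇒ p=82, q=9
fundamental: x₁=82, y₁=9  (since 6724 − 83·81 = 1)

82 9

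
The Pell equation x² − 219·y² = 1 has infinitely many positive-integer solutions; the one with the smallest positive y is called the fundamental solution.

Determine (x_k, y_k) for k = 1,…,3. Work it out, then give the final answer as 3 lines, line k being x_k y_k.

74 5
10951 740
1620674 109515

√219 → a₀=14, period (1,3,1,28); ℓ=4 even so k=3
step 0: (14, 1)  from 14·(1,0) + (0,1)
…
step 2: (59, 4)  from 3·(15,1) + (14,1)
step 3: (74, 5)  from 1·(59,4) + (15,1)
fundamental: x₁=74, y₁=5  (since 5476 − 219·25 = 1)
(x_2, y_2) = (74·74 + 219·5·5, 74·5 + 5·74) = (10951, 740)
(x_3, y_3) = (74·10951 + 219·5·740, 74·740 + 5·10951) = (1620674, 109515)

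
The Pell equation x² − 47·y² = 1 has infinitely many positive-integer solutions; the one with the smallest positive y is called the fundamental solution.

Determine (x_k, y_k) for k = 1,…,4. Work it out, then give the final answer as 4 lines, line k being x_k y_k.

√47 → a₀=6, period (1,5,1,12); ℓ=4 even so k=3
step 0: (6, 1)  from 6·(1,0) + (0,1)
step 1: (7, 1)  from 1·(6,1) + (1,0)
step 2: (41, 6)  from 5·(7,1) + (6,1)
step 3: (48, 7)  from 1·(41,6) + (7,1)
→ (48, 7).  Check: 48²=2304, 47·7²=2303, difference 1.
(48+7√47)^2 = 4607 + 672√47
(48+7√47)^3 = 442224 + 64505√47
(48+7√47)^4 = 42448897 + 6191808√47

48 7
4607 672
442224 64505
42448897 6191808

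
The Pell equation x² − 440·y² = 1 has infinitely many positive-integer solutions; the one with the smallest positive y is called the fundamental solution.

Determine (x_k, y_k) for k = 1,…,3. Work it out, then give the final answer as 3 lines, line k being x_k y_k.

21 1
881 42
36981 1763

d=440: √d = [20; 1,40] (ℓ=2, even), read p_1/q_1
step 0: (20, 1)  from 20·(1,0) + (0,1)
step 1: (21, 1)  from 1·(20,1) + (1,0)
(x₁, y₁) = (21, 1);  21² − 440·1² = 1 ✓
(21+1√440)^2 = 881 + 42√440
(21+1√440)^3 = 36981 + 1763√440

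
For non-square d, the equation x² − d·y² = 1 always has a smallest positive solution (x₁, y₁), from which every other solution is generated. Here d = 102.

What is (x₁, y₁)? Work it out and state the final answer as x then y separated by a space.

√102 → a₀=10, period (10,20); ℓ=2 even so k=1
a_0=10:  p_0=10·1+0=10,  q_0=10·0+1=1
a_1=10:  p_1=10·10+1=101,  q_1=10·1+0=10
fundamental: x₁=101, y₁=10  (since 10201 − 102·100 = 1)

101 10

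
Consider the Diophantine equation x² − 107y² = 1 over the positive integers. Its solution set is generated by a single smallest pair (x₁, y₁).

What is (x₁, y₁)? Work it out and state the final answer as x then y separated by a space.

[10; 2,1,9,1,2,20] for √107; ℓ=6 ⇒ convergent index 5
i=0: a=10 ⇒ p=10, q=1
…
i=2: a=1 ⇒ p=31, q=3
i=3: a=9 ⇒ p=300, q=29
i=4: a=1 ⇒ p=331, q=32
i=5: a=2 ⇒ p=962, q=93
fundamental: x₁=962, y₁=93  (since 925444 − 107·8649 = 1)

962 93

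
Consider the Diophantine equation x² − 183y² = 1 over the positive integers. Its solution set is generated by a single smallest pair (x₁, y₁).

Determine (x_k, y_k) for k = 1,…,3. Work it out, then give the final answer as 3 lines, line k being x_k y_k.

[13; 1,1,8,1,1,26] for √183; ℓ=6 ⇒ convergent index 5
step 0: (13, 1)  from 13·(1,0) + (0,1)
step 1: (14, 1)  from 1·(13,1) + (1,0)
step 2: (27, 2)  from 1·(14,1) + (13,1)
…
step 4: (257, 19)  from 1·(230,17) + (27,2)
step 5: (487, 36)  from 1·(257,19) + (230,17)
fundamental: x₁=487, y₁=36  (since 237169 − 183·1296 = 1)
(x_2, y_2) = (487·487 + 183·36·36, 487·36 + 36·487) = (474337, 35064)
(x_3, y_3) = (487·474337 + 183·36·35064, 487·35064 + 36·474337) = (462003751, 34152300)

487 36
474337 35064
462003751 34152300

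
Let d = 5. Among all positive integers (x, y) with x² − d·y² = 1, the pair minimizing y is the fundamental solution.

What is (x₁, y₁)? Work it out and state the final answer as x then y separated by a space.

[2; 4] for √5; ℓ=1 ⇒ convergent index 1
k=0  a_k=2  p_k/q_k = 2/1
k=1  a_k=4  p_k/q_k = 9/4
→ (9, 4).  Check: 9²=81, 5·4²=80, difference 1.

9 4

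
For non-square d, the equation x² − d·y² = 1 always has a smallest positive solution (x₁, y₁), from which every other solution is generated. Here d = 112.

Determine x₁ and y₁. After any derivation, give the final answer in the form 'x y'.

d=112: √d = [10; 1,1,2,1,1,20] (ℓ=6, even), read p_5/q_5
k=0  a_k=10  p_k/q_k = 10/1
…
k=2  a_k=1  p_k/q_k = 21/2
k=3  a_k=2  p_k/q_k = 53/5
k=4  a_k=1  p_k/q_k = 74/7
k=5  a_k=1  p_k/q_k = 127/12
→ (127, 12).  Check: 127²=16129, 112·12²=16128, difference 1.

127 12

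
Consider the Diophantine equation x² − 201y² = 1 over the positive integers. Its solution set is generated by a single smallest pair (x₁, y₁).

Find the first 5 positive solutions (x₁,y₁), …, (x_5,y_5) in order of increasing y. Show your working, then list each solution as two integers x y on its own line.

√201 = [14; 5,1,1,1,2,…,1,5,28, …], period ℓ=14 (even) → k=13
k=0  a_k=14  p_k/q_k = 14/1
k=1  a_k=5  p_k/q_k = 71/5
…
k=3  a_k=1  p_k/q_k = 156/11
k=4  a_k=1  p_k/q_k = 241/17
…
k=6  a_k=1  p_k/q_k = 879/62
k=7  a_k=8  p_k/q_k = 7670/541
k=8  a_k=1  p_k/q_k = 8549/603
…
k=10  a_k=1  p_k/q_k = 33317/2350
…
k=12  a_k=1  p_k/q_k = 91402/6447
k=13  a_k=5  p_k/q_k = 515095/36332
(x₁, y₁) = (515095, 36332);  515095² − 201·36332² = 1 ✓
k=2:  x_2 = 515095·515095+201·36332·36332 = 530645718049,  y_2 = 515095·36332+36332·515095 = 37428863080
k=3:  x_3 = 515095·530645718049+201·36332·37428863080 = 546665912276384215,  y_3 = 515095·37428863080+36332·530645718049 = 38558840456348868
k=4:  x_4 = 515095·546665912276384215+201·36332·38558840456348868 = 563169756167477608732801,  y_4 = 515095·38558840456348868+36332·546665912276384215 = 39722931849688611461840
k=5:  x_5 = 515095·563169756167477608732801+201·36332·39722931849688611461840 = 580171851105627091828167877975,  y_5 = 515095·39722931849688611461840+36332·563169756167477608732801 = 40922167162192151801416600732

515095 36332
530645718049 37428863080
546665912276384215 38558840456348868
563169756167477608732801 39722931849688611461840
580171851105627091828167877975 40922167162192151801416600732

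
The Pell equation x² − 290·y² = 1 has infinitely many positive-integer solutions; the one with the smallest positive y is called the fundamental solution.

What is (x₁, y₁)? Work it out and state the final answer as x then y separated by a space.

√290 = [17; 34, …], period ℓ=1 (odd) → k=1
step 0: (17, 1)  from 17·(1,0) + (0,1)
step 1: (579, 34)  from 34·(17,1) + (1,0)
fundamental: x₁=579, y₁=34  (since 335241 − 290·1156 = 1)

579 34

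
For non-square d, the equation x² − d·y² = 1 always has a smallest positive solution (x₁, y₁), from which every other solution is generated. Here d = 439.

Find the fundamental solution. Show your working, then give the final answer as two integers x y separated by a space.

√439 = [20; 1,19,1,40, …], period ℓ=4 (even) → k=3
k=0  a_k=20  p_k/q_k = 20/1
k=1  a_k=1  p_k/q_k = 21/1
k=2  a_k=19  p_k/q_k = 419/20
k=3  a_k=1  p_k/q_k = 440/21
→ (440, 21).  Check: 440²=193600, 439·21²=193599, difference 1.

440 21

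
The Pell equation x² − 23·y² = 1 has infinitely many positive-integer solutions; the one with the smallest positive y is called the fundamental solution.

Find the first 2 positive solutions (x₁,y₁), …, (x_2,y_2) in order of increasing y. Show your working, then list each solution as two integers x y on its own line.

24 5
1151 240

√23 → a₀=4, period (1,3,1,8); ℓ=4 even so k=3
i=0: a=4 ⇒ p=4, q=1
i=1: a=1 ⇒ p=5, q=1
i=2: a=3 ⇒ p=19, q=4
i=3: a=1 ⇒ p=24, q=5
(x₁, y₁) = (24, 5);  24² − 23·5² = 1 ✓
k=2:  x_2 = 24·24+23·5·5 = 1151,  y_2 = 24·5+5·24 = 240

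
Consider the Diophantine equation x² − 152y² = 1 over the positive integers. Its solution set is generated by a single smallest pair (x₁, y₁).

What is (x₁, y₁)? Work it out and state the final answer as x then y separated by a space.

√152 → a₀=12, period (3,24); ℓ=2 even so k=1
step 0: (12, 1)  from 12·(1,0) + (0,1)
step 1: (37, 3)  from 3·(12,1) + (1,0)
(x₁, y₁) = (37, 3);  37² − 152·3² = 1 ✓

37 3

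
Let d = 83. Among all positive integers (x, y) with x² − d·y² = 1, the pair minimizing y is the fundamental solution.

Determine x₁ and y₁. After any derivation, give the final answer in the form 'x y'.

82 9

√83 = [9; 9,18, …], period ℓ=2 (even) → k=1
a_0=9:  p_0=9·1+0=9,  q_0=9·0+1=1
a_1=9:  p_1=9·9+1=82,  q_1=9·1+0=9
(x₁, y₁) = (82, 9);  82² − 83·9² = 1 ✓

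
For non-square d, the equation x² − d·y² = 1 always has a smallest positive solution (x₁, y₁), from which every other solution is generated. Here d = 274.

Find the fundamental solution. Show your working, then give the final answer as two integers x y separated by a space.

3959299 239190

√274 → a₀=16, period (1,1,4,4,1,1,32); ℓ=7 odd so k=13
step 0: (16, 1)  from 16·(1,0) + (0,1)
step 1: (17, 1)  from 1·(16,1) + (1,0)
step 2: (33, 2)  from 1·(17,1) + (16,1)
step 3: (149, 9)  from 4·(33,2) + (17,1)
step 4: (629, 38)  from 4·(149,9) + (33,2)
step 5: (778, 47)  from 1·(629,38) + (149,9)
step 6: (1407, 85)  from 1·(778,47) + (629,38)
…
step 9: (93011, 5619)  from 1·(47209,2852) + (45802,2767)
step 10: (419253, 25328)  from 4·(93011,5619) + (47209,2852)
step 11: (1770023, 106931)  from 4·(419253,25328) + (93011,5619)
step 12: (2189276, 132259)  from 1·(1770023,106931) + (419253,25328)
step 13: (3959299, 239190)  from 1·(2189276,132259) + (1770023,106931)
(x₁, y₁) = (3959299, 239190);  3959299² − 274·239190² = 1 ✓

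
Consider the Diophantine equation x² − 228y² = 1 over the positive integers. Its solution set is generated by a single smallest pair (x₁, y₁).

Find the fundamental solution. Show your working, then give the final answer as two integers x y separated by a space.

151 10

d=228: √d = [15; 10,30] (ℓ=2, even), read p_1/q_1
k=0  a_k=15  p_k/q_k = 15/1
k=1  a_k=10  p_k/q_k = 151/10
fundamental: x₁=151, y₁=10  (since 22801 − 228·100 = 1)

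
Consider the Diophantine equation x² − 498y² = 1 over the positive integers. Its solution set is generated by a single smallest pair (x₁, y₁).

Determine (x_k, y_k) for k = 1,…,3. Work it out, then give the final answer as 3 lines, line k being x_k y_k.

[22; 3,6,22,6,3,44] for √498; ℓ=6 ⇒ convergent index 5
k=0  a_k=22  p_k/q_k = 22/1
k=1  a_k=3  p_k/q_k = 67/3
k=2  a_k=6  p_k/q_k = 424/19
…
k=4  a_k=6  p_k/q_k = 56794/2545
k=5  a_k=3  p_k/q_k = 179777/8056
(x₁, y₁) = (179777, 8056);  179777² − 498·8056² = 1 ✓
k=2:  x_2 = 179777·179777+498·8056·8056 = 64639539457,  y_2 = 179777·8056+8056·179777 = 2896567024
k=3:  x_3 = 179777·64639539457+498·8056·2896567024 = 23241404969742401,  y_3 = 179777·2896567024+8056·64639539457 = 1041472259739240

179777 8056
64639539457 2896567024
23241404969742401 1041472259739240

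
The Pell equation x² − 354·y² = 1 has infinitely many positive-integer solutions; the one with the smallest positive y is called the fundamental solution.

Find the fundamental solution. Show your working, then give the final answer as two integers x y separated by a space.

√354 = [18; 1,4,2,2,18,2,2,4,1,36, …], period ℓ=10 (even) → k=9
step 0: (18, 1)  from 18·(1,0) + (0,1)
step 1: (19, 1)  from 1·(18,1) + (1,0)
step 2: (94, 5)  from 4·(19,1) + (18,1)
step 3: (207, 11)  from 2·(94,5) + (19,1)
step 4: (508, 27)  from 2·(207,11) + (94,5)
step 5: (9351, 497)  from 18·(508,27) + (207,11)
step 6: (19210, 1021)  from 2·(9351,497) + (508,27)
step 7: (47771, 2539)  from 2·(19210,1021) + (9351,497)
step 8: (210294, 11177)  from 4·(47771,2539) + (19210,1021)
step 9: (258065, 13716)  from 1·(210294,11177) + (47771,2539)
→ (258065, 13716).  Check: 258065²=66597544225, 354·13716²=66597544224, difference 1.

258065 13716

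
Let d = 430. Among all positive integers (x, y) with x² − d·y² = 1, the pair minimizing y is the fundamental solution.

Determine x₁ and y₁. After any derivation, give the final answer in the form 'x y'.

2862251 138030

√430 = [20; 1,2,1,3,1,…,2,1,40, …], period ℓ=14 (even) → k=13
k=0  a_k=20  p_k/q_k = 20/1
…
k=2  a_k=2  p_k/q_k = 62/3
k=3  a_k=1  p_k/q_k = 83/4
k=4  a_k=3  p_k/q_k = 311/15
…
k=6  a_k=6  p_k/q_k = 2675/129
k=7  a_k=8  p_k/q_k = 21794/1051
k=8  a_k=6  p_k/q_k = 133439/6435
k=9  a_k=1  p_k/q_k = 155233/7486
k=10  a_k=3  p_k/q_k = 599138/28893
k=11  a_k=1  p_k/q_k = 754371/36379
k=12  a_k=2  p_k/q_k = 2107880/101651
k=13  a_k=1  p_k/q_k = 2862251/138030
fundamental: x₁=2862251, y₁=138030  (since 8192480787001 − 430·19052280900 = 1)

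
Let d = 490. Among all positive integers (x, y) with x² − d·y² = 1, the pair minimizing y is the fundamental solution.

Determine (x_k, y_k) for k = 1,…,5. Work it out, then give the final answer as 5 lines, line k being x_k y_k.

1039681 46968
2161873163521 97663474416
4495316905044313921 203077717488555624
9347391150304592810234881 422272088792340335957472
19436609957075163398170578312001 878056535095215307939712337240

[22; 7,2,1,4,4,4,1,2,7,44] for √490; ℓ=10 ⇒ convergent index 9
k=0  a_k=22  p_k/q_k = 22/1
…
k=2  a_k=2  p_k/q_k = 332/15
k=3  a_k=1  p_k/q_k = 487/22
k=4  a_k=4  p_k/q_k = 2280/103
…
k=6  a_k=4  p_k/q_k = 40708/1839
k=7  a_k=1  p_k/q_k = 50315/2273
k=8  a_k=2  p_k/q_k = 141338/6385
k=9  a_k=7  p_k/q_k = 1039681/46968
(x₁, y₁) = (1039681, 46968);  1039681² − 490·46968² = 1 ✓
k=2:  x_2 = 1039681·1039681+490·46968·46968 = 2161873163521,  y_2 = 1039681·46968+46968·1039681 = 97663474416
k=3:  x_3 = 1039681·2161873163521+490·46968·97663474416 = 4495316905044313921,  y_3 = 1039681·97663474416+46968·2161873163521 = 203077717488555624
k=4:  x_4 = 1039681·4495316905044313921+490·46968·203077717488555624 = 9347391150304592810234881,  y_4 = 1039681·203077717488555624+46968·4495316905044313921 = 422272088792340335957472
k=5:  x_5 = 1039681·9347391150304592810234881+490·46968·422272088792340335957472 = 19436609957075163398170578312001,  y_5 = 1039681·422272088792340335957472+46968·9347391150304592810234881 = 878056535095215307939712337240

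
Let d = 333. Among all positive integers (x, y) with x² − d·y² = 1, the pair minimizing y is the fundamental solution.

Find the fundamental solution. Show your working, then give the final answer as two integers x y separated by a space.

√333 = [18; 4,36, …], period ℓ=2 (even) → k=1
step 0: (18, 1)  from 18·(1,0) + (0,1)
step 1: (73, 4)  from 4·(18,1) + (1,0)
(x₁, y₁) = (73, 4);  73² − 333·4² = 1 ✓

73 4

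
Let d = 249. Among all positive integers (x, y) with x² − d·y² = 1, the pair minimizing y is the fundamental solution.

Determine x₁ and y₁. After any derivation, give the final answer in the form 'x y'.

8553815 542076

√249 → a₀=15, period (1,3,1,1,5,…,3,1,30); ℓ=16 even so k=15
a_0=15:  p_0=15·1+0=15,  q_0=15·0+1=1
a_1=1:  p_1=1·15+1=16,  q_1=1·1+0=1
a_2=3:  p_2=3·16+15=63,  q_2=3·1+1=4
a_3=1:  p_3=1·63+16=79,  q_3=1·4+1=5
a_4=1:  p_4=1·79+63=142,  q_4=1·5+4=9
a_5=5:  p_5=5·142+79=789,  q_5=5·9+5=50
a_6=1:  p_6=1·789+142=931,  q_6=1·50+9=59
…
a_8=10:  p_8=10·3582+931=36751,  q_8=10·227+59=2329
a_9=3:  p_9=3·36751+3582=113835,  q_9=3·2329+227=7214
a_10=1:  p_10=1·113835+36751=150586,  q_10=1·7214+2329=9543
a_11=5:  p_11=5·150586+113835=866765,  q_11=5·9543+7214=54929
a_12=1:  p_12=1·866765+150586=1017351,  q_12=1·54929+9543=64472
a_13=1:  p_13=1·1017351+866765=1884116,  q_13=1·64472+54929=119401
a_14=3:  p_14=3·1884116+1017351=6669699,  q_14=3·119401+64472=422675
a_15=1:  p_15=1·6669699+1884116=8553815,  q_15=1·422675+119401=542076
fundamental: x₁=8553815, y₁=542076  (since 73167751054225 − 249·293846389776 = 1)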